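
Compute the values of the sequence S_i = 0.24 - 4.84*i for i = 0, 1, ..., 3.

This is an arithmetic sequence.
i=0: S_0 = 0.24 + -4.84*0 = 0.24
i=1: S_1 = 0.24 + -4.84*1 = -4.6
i=2: S_2 = 0.24 + -4.84*2 = -9.44
i=3: S_3 = 0.24 + -4.84*3 = -14.28
The first 4 terms are: [0.24, -4.6, -9.44, -14.28]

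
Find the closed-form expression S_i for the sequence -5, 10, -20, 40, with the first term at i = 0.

Check ratios: 10 / -5 = -2.0
Common ratio r = -2.
First term a = -5.
Formula: S_i = -5 * (-2)^i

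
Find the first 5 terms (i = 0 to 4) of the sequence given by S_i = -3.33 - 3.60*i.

This is an arithmetic sequence.
i=0: S_0 = -3.33 + -3.6*0 = -3.33
i=1: S_1 = -3.33 + -3.6*1 = -6.93
i=2: S_2 = -3.33 + -3.6*2 = -10.53
i=3: S_3 = -3.33 + -3.6*3 = -14.13
i=4: S_4 = -3.33 + -3.6*4 = -17.73
The first 5 terms are: [-3.33, -6.93, -10.53, -14.13, -17.73]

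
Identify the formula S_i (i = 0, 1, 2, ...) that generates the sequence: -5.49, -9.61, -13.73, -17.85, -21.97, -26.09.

Check differences: -9.61 - -5.49 = -4.12
-13.73 - -9.61 = -4.12
Common difference d = -4.12.
First term a = -5.49.
Formula: S_i = -5.49 - 4.12*i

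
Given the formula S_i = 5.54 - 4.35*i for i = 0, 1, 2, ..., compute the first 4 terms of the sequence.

This is an arithmetic sequence.
i=0: S_0 = 5.54 + -4.35*0 = 5.54
i=1: S_1 = 5.54 + -4.35*1 = 1.19
i=2: S_2 = 5.54 + -4.35*2 = -3.16
i=3: S_3 = 5.54 + -4.35*3 = -7.51
The first 4 terms are: [5.54, 1.19, -3.16, -7.51]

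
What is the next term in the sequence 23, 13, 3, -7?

Differences: 13 - 23 = -10
This is an arithmetic sequence with common difference d = -10.
Next term = -7 + -10 = -17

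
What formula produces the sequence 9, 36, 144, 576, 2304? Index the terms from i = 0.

Check ratios: 36 / 9 = 4.0
Common ratio r = 4.
First term a = 9.
Formula: S_i = 9 * 4^i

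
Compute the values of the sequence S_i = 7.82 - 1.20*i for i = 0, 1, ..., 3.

This is an arithmetic sequence.
i=0: S_0 = 7.82 + -1.2*0 = 7.82
i=1: S_1 = 7.82 + -1.2*1 = 6.62
i=2: S_2 = 7.82 + -1.2*2 = 5.42
i=3: S_3 = 7.82 + -1.2*3 = 4.22
The first 4 terms are: [7.82, 6.62, 5.42, 4.22]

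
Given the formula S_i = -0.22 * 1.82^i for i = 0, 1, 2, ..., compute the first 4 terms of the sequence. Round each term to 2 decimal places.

This is a geometric sequence.
i=0: S_0 = -0.22 * 1.82^0 = -0.22
i=1: S_1 = -0.22 * 1.82^1 ≈ -0.4
i=2: S_2 = -0.22 * 1.82^2 ≈ -0.73
i=3: S_3 = -0.22 * 1.82^3 ≈ -1.33
The first 4 terms are: [-0.22, -0.4, -0.73, -1.33]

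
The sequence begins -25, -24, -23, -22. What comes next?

Differences: -24 - -25 = 1
This is an arithmetic sequence with common difference d = 1.
Next term = -22 + 1 = -21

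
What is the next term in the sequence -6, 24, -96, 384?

Ratios: 24 / -6 = -4.0
This is a geometric sequence with common ratio r = -4.
Next term = 384 * -4 = -1536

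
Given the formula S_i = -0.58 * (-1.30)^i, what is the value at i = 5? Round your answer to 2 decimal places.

S_5 = -0.58 * (-1.3)^5 ≈ -0.58 * -3.7129 ≈ 2.15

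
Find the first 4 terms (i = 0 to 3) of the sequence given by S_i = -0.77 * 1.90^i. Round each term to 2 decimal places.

This is a geometric sequence.
i=0: S_0 = -0.77 * 1.9^0 = -0.77
i=1: S_1 = -0.77 * 1.9^1 ≈ -1.46
i=2: S_2 = -0.77 * 1.9^2 ≈ -2.78
i=3: S_3 = -0.77 * 1.9^3 ≈ -5.28
The first 4 terms are: [-0.77, -1.46, -2.78, -5.28]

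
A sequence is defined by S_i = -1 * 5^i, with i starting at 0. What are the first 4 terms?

This is a geometric sequence.
i=0: S_0 = -1 * 5^0 = -1
i=1: S_1 = -1 * 5^1 = -5
i=2: S_2 = -1 * 5^2 = -25
i=3: S_3 = -1 * 5^3 = -125
The first 4 terms are: [-1, -5, -25, -125]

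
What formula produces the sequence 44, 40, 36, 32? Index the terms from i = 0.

Check differences: 40 - 44 = -4
36 - 40 = -4
Common difference d = -4.
First term a = 44.
Formula: S_i = 44 - 4*i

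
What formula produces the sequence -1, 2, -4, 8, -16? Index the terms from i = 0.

Check ratios: 2 / -1 = -2.0
Common ratio r = -2.
First term a = -1.
Formula: S_i = -1 * (-2)^i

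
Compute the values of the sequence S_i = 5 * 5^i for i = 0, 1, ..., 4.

This is a geometric sequence.
i=0: S_0 = 5 * 5^0 = 5
i=1: S_1 = 5 * 5^1 = 25
i=2: S_2 = 5 * 5^2 = 125
i=3: S_3 = 5 * 5^3 = 625
i=4: S_4 = 5 * 5^4 = 3125
The first 5 terms are: [5, 25, 125, 625, 3125]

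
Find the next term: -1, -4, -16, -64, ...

Ratios: -4 / -1 = 4.0
This is a geometric sequence with common ratio r = 4.
Next term = -64 * 4 = -256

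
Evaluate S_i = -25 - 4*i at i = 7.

S_7 = -25 + -4*7 = -25 + -28 = -53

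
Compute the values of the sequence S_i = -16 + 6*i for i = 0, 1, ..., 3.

This is an arithmetic sequence.
i=0: S_0 = -16 + 6*0 = -16
i=1: S_1 = -16 + 6*1 = -10
i=2: S_2 = -16 + 6*2 = -4
i=3: S_3 = -16 + 6*3 = 2
The first 4 terms are: [-16, -10, -4, 2]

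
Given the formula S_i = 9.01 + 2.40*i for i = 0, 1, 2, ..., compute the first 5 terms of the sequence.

This is an arithmetic sequence.
i=0: S_0 = 9.01 + 2.4*0 = 9.01
i=1: S_1 = 9.01 + 2.4*1 = 11.41
i=2: S_2 = 9.01 + 2.4*2 = 13.81
i=3: S_3 = 9.01 + 2.4*3 = 16.21
i=4: S_4 = 9.01 + 2.4*4 = 18.61
The first 5 terms are: [9.01, 11.41, 13.81, 16.21, 18.61]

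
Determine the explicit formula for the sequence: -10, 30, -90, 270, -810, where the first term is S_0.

Check ratios: 30 / -10 = -3.0
Common ratio r = -3.
First term a = -10.
Formula: S_i = -10 * (-3)^i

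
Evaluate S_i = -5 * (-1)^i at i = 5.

S_5 = -5 * (-1)^5 = -5 * -1 = 5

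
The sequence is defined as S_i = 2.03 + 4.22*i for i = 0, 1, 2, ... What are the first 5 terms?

This is an arithmetic sequence.
i=0: S_0 = 2.03 + 4.22*0 = 2.03
i=1: S_1 = 2.03 + 4.22*1 = 6.25
i=2: S_2 = 2.03 + 4.22*2 = 10.47
i=3: S_3 = 2.03 + 4.22*3 = 14.69
i=4: S_4 = 2.03 + 4.22*4 = 18.91
The first 5 terms are: [2.03, 6.25, 10.47, 14.69, 18.91]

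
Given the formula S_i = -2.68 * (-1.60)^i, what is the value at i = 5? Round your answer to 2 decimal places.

S_5 = -2.68 * (-1.6)^5 ≈ -2.68 * -10.4858 ≈ 28.1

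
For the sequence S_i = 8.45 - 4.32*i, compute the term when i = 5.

S_5 = 8.45 + -4.32*5 = 8.45 + -21.6 = -13.15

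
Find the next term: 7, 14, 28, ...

Ratios: 14 / 7 = 2.0
This is a geometric sequence with common ratio r = 2.
Next term = 28 * 2 = 56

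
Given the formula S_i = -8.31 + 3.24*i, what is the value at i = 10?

S_10 = -8.31 + 3.24*10 = -8.31 + 32.4 = 24.09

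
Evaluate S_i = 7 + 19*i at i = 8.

S_8 = 7 + 19*8 = 7 + 152 = 159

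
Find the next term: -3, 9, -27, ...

Ratios: 9 / -3 = -3.0
This is a geometric sequence with common ratio r = -3.
Next term = -27 * -3 = 81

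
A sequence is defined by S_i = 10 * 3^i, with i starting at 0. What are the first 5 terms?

This is a geometric sequence.
i=0: S_0 = 10 * 3^0 = 10
i=1: S_1 = 10 * 3^1 = 30
i=2: S_2 = 10 * 3^2 = 90
i=3: S_3 = 10 * 3^3 = 270
i=4: S_4 = 10 * 3^4 = 810
The first 5 terms are: [10, 30, 90, 270, 810]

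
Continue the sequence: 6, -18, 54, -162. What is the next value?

Ratios: -18 / 6 = -3.0
This is a geometric sequence with common ratio r = -3.
Next term = -162 * -3 = 486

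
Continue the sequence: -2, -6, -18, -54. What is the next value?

Ratios: -6 / -2 = 3.0
This is a geometric sequence with common ratio r = 3.
Next term = -54 * 3 = -162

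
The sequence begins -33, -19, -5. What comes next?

Differences: -19 - -33 = 14
This is an arithmetic sequence with common difference d = 14.
Next term = -5 + 14 = 9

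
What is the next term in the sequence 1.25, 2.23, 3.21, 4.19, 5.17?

Differences: 2.23 - 1.25 = 0.98
This is an arithmetic sequence with common difference d = 0.98.
Next term = 5.17 + 0.98 = 6.15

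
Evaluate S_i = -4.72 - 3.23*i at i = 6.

S_6 = -4.72 + -3.23*6 = -4.72 + -19.38 = -24.1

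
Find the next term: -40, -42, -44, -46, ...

Differences: -42 - -40 = -2
This is an arithmetic sequence with common difference d = -2.
Next term = -46 + -2 = -48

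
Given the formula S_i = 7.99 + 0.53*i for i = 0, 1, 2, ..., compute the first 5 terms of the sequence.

This is an arithmetic sequence.
i=0: S_0 = 7.99 + 0.53*0 = 7.99
i=1: S_1 = 7.99 + 0.53*1 = 8.52
i=2: S_2 = 7.99 + 0.53*2 = 9.05
i=3: S_3 = 7.99 + 0.53*3 = 9.58
i=4: S_4 = 7.99 + 0.53*4 = 10.11
The first 5 terms are: [7.99, 8.52, 9.05, 9.58, 10.11]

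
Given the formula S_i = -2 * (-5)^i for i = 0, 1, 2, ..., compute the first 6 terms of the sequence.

This is a geometric sequence.
i=0: S_0 = -2 * (-5)^0 = -2
i=1: S_1 = -2 * (-5)^1 = 10
i=2: S_2 = -2 * (-5)^2 = -50
i=3: S_3 = -2 * (-5)^3 = 250
i=4: S_4 = -2 * (-5)^4 = -1250
i=5: S_5 = -2 * (-5)^5 = 6250
The first 6 terms are: [-2, 10, -50, 250, -1250, 6250]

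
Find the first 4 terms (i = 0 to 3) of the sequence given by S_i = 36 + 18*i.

This is an arithmetic sequence.
i=0: S_0 = 36 + 18*0 = 36
i=1: S_1 = 36 + 18*1 = 54
i=2: S_2 = 36 + 18*2 = 72
i=3: S_3 = 36 + 18*3 = 90
The first 4 terms are: [36, 54, 72, 90]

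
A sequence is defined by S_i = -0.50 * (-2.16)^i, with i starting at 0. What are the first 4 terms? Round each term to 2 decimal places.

This is a geometric sequence.
i=0: S_0 = -0.5 * (-2.16)^0 = -0.5
i=1: S_1 = -0.5 * (-2.16)^1 = 1.08
i=2: S_2 = -0.5 * (-2.16)^2 ≈ -2.33
i=3: S_3 = -0.5 * (-2.16)^3 ≈ 5.04
The first 4 terms are: [-0.5, 1.08, -2.33, 5.04]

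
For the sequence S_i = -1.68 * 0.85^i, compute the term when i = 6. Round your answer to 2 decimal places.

S_6 = -1.68 * 0.85^6 ≈ -1.68 * 0.3771 ≈ -0.63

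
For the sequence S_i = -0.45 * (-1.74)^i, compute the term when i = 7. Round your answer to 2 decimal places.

S_7 = -0.45 * (-1.74)^7 ≈ -0.45 * -48.2886 ≈ 21.73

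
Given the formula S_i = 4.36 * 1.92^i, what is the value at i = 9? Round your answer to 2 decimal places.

S_9 = 4.36 * 1.92^9 ≈ 4.36 * 354.5774 ≈ 1545.96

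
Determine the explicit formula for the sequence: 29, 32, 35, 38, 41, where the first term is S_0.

Check differences: 32 - 29 = 3
35 - 32 = 3
Common difference d = 3.
First term a = 29.
Formula: S_i = 29 + 3*i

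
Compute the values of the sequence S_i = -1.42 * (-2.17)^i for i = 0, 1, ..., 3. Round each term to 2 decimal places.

This is a geometric sequence.
i=0: S_0 = -1.42 * (-2.17)^0 = -1.42
i=1: S_1 = -1.42 * (-2.17)^1 ≈ 3.08
i=2: S_2 = -1.42 * (-2.17)^2 ≈ -6.69
i=3: S_3 = -1.42 * (-2.17)^3 ≈ 14.51
The first 4 terms are: [-1.42, 3.08, -6.69, 14.51]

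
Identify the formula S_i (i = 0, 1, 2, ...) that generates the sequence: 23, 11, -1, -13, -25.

Check differences: 11 - 23 = -12
-1 - 11 = -12
Common difference d = -12.
First term a = 23.
Formula: S_i = 23 - 12*i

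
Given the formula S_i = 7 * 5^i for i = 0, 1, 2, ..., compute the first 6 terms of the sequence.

This is a geometric sequence.
i=0: S_0 = 7 * 5^0 = 7
i=1: S_1 = 7 * 5^1 = 35
i=2: S_2 = 7 * 5^2 = 175
i=3: S_3 = 7 * 5^3 = 875
i=4: S_4 = 7 * 5^4 = 4375
i=5: S_5 = 7 * 5^5 = 21875
The first 6 terms are: [7, 35, 175, 875, 4375, 21875]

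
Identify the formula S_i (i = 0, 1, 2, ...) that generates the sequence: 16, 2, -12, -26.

Check differences: 2 - 16 = -14
-12 - 2 = -14
Common difference d = -14.
First term a = 16.
Formula: S_i = 16 - 14*i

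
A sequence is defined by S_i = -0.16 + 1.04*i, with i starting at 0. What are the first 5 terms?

This is an arithmetic sequence.
i=0: S_0 = -0.16 + 1.04*0 = -0.16
i=1: S_1 = -0.16 + 1.04*1 = 0.88
i=2: S_2 = -0.16 + 1.04*2 = 1.92
i=3: S_3 = -0.16 + 1.04*3 = 2.96
i=4: S_4 = -0.16 + 1.04*4 = 4.0
The first 5 terms are: [-0.16, 0.88, 1.92, 2.96, 4.0]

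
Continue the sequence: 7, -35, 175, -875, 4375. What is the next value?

Ratios: -35 / 7 = -5.0
This is a geometric sequence with common ratio r = -5.
Next term = 4375 * -5 = -21875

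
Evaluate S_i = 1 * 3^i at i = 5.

S_5 = 1 * 3^5 = 1 * 243 = 243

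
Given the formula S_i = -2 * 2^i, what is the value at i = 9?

S_9 = -2 * 2^9 = -2 * 512 = -1024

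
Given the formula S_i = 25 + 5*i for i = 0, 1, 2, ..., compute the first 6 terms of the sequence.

This is an arithmetic sequence.
i=0: S_0 = 25 + 5*0 = 25
i=1: S_1 = 25 + 5*1 = 30
i=2: S_2 = 25 + 5*2 = 35
i=3: S_3 = 25 + 5*3 = 40
i=4: S_4 = 25 + 5*4 = 45
i=5: S_5 = 25 + 5*5 = 50
The first 6 terms are: [25, 30, 35, 40, 45, 50]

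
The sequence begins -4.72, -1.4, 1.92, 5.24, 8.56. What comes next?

Differences: -1.4 - -4.72 = 3.32
This is an arithmetic sequence with common difference d = 3.32.
Next term = 8.56 + 3.32 = 11.88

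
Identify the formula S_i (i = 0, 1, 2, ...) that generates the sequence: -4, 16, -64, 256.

Check ratios: 16 / -4 = -4.0
Common ratio r = -4.
First term a = -4.
Formula: S_i = -4 * (-4)^i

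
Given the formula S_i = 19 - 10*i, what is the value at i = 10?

S_10 = 19 + -10*10 = 19 + -100 = -81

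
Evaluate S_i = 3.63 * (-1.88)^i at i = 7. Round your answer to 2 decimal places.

S_7 = 3.63 * (-1.88)^7 ≈ 3.63 * -83.0051 ≈ -301.31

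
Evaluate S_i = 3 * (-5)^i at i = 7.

S_7 = 3 * (-5)^7 = 3 * -78125 = -234375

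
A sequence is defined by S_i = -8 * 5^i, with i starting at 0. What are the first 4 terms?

This is a geometric sequence.
i=0: S_0 = -8 * 5^0 = -8
i=1: S_1 = -8 * 5^1 = -40
i=2: S_2 = -8 * 5^2 = -200
i=3: S_3 = -8 * 5^3 = -1000
The first 4 terms are: [-8, -40, -200, -1000]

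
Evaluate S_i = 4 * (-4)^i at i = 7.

S_7 = 4 * (-4)^7 = 4 * -16384 = -65536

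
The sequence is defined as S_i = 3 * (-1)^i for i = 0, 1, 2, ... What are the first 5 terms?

This is a geometric sequence.
i=0: S_0 = 3 * (-1)^0 = 3
i=1: S_1 = 3 * (-1)^1 = -3
i=2: S_2 = 3 * (-1)^2 = 3
i=3: S_3 = 3 * (-1)^3 = -3
i=4: S_4 = 3 * (-1)^4 = 3
The first 5 terms are: [3, -3, 3, -3, 3]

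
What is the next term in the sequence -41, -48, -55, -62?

Differences: -48 - -41 = -7
This is an arithmetic sequence with common difference d = -7.
Next term = -62 + -7 = -69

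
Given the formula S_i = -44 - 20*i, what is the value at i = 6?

S_6 = -44 + -20*6 = -44 + -120 = -164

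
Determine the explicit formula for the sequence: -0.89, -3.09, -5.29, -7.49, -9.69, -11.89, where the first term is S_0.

Check differences: -3.09 - -0.89 = -2.2
-5.29 - -3.09 = -2.2
Common difference d = -2.2.
First term a = -0.89.
Formula: S_i = -0.89 - 2.20*i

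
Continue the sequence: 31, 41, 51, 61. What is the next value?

Differences: 41 - 31 = 10
This is an arithmetic sequence with common difference d = 10.
Next term = 61 + 10 = 71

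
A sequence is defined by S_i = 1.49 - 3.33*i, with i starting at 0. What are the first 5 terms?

This is an arithmetic sequence.
i=0: S_0 = 1.49 + -3.33*0 = 1.49
i=1: S_1 = 1.49 + -3.33*1 = -1.84
i=2: S_2 = 1.49 + -3.33*2 = -5.17
i=3: S_3 = 1.49 + -3.33*3 = -8.5
i=4: S_4 = 1.49 + -3.33*4 = -11.83
The first 5 terms are: [1.49, -1.84, -5.17, -8.5, -11.83]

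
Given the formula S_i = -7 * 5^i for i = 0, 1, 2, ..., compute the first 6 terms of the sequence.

This is a geometric sequence.
i=0: S_0 = -7 * 5^0 = -7
i=1: S_1 = -7 * 5^1 = -35
i=2: S_2 = -7 * 5^2 = -175
i=3: S_3 = -7 * 5^3 = -875
i=4: S_4 = -7 * 5^4 = -4375
i=5: S_5 = -7 * 5^5 = -21875
The first 6 terms are: [-7, -35, -175, -875, -4375, -21875]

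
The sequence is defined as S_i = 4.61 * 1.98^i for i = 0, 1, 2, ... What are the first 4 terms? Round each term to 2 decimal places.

This is a geometric sequence.
i=0: S_0 = 4.61 * 1.98^0 = 4.61
i=1: S_1 = 4.61 * 1.98^1 ≈ 9.13
i=2: S_2 = 4.61 * 1.98^2 ≈ 18.07
i=3: S_3 = 4.61 * 1.98^3 ≈ 35.78
The first 4 terms are: [4.61, 9.13, 18.07, 35.78]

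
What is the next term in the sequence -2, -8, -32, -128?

Ratios: -8 / -2 = 4.0
This is a geometric sequence with common ratio r = 4.
Next term = -128 * 4 = -512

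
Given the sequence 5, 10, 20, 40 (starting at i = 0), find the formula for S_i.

Check ratios: 10 / 5 = 2.0
Common ratio r = 2.
First term a = 5.
Formula: S_i = 5 * 2^i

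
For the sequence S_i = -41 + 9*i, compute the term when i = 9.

S_9 = -41 + 9*9 = -41 + 81 = 40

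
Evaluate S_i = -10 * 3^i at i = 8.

S_8 = -10 * 3^8 = -10 * 6561 = -65610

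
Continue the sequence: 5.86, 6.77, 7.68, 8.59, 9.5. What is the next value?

Differences: 6.77 - 5.86 = 0.91
This is an arithmetic sequence with common difference d = 0.91.
Next term = 9.5 + 0.91 = 10.41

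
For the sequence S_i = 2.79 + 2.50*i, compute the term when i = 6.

S_6 = 2.79 + 2.5*6 = 2.79 + 15.0 = 17.79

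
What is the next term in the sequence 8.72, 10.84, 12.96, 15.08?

Differences: 10.84 - 8.72 = 2.12
This is an arithmetic sequence with common difference d = 2.12.
Next term = 15.08 + 2.12 = 17.2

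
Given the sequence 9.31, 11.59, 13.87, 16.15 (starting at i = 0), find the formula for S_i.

Check differences: 11.59 - 9.31 = 2.28
13.87 - 11.59 = 2.28
Common difference d = 2.28.
First term a = 9.31.
Formula: S_i = 9.31 + 2.28*i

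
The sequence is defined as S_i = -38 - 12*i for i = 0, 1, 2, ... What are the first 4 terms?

This is an arithmetic sequence.
i=0: S_0 = -38 + -12*0 = -38
i=1: S_1 = -38 + -12*1 = -50
i=2: S_2 = -38 + -12*2 = -62
i=3: S_3 = -38 + -12*3 = -74
The first 4 terms are: [-38, -50, -62, -74]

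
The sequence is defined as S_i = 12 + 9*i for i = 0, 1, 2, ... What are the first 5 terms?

This is an arithmetic sequence.
i=0: S_0 = 12 + 9*0 = 12
i=1: S_1 = 12 + 9*1 = 21
i=2: S_2 = 12 + 9*2 = 30
i=3: S_3 = 12 + 9*3 = 39
i=4: S_4 = 12 + 9*4 = 48
The first 5 terms are: [12, 21, 30, 39, 48]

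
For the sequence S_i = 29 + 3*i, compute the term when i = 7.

S_7 = 29 + 3*7 = 29 + 21 = 50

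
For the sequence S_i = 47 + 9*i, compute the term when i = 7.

S_7 = 47 + 9*7 = 47 + 63 = 110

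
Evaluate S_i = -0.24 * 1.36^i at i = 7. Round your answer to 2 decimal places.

S_7 = -0.24 * 1.36^7 ≈ -0.24 * 8.6054 ≈ -2.07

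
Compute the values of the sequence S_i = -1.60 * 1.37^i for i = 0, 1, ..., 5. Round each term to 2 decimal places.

This is a geometric sequence.
i=0: S_0 = -1.6 * 1.37^0 = -1.6
i=1: S_1 = -1.6 * 1.37^1 ≈ -2.19
i=2: S_2 = -1.6 * 1.37^2 ≈ -3.0
i=3: S_3 = -1.6 * 1.37^3 ≈ -4.11
i=4: S_4 = -1.6 * 1.37^4 ≈ -5.64
i=5: S_5 = -1.6 * 1.37^5 ≈ -7.72
The first 6 terms are: [-1.6, -2.19, -3.0, -4.11, -5.64, -7.72]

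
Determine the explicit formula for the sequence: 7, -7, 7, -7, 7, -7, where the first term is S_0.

Check ratios: -7 / 7 = -1.0
Common ratio r = -1.
First term a = 7.
Formula: S_i = 7 * (-1)^i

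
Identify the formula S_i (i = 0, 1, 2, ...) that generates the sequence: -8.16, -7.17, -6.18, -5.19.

Check differences: -7.17 - -8.16 = 0.99
-6.18 - -7.17 = 0.99
Common difference d = 0.99.
First term a = -8.16.
Formula: S_i = -8.16 + 0.99*i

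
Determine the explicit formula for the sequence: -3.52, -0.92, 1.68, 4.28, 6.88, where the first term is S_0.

Check differences: -0.92 - -3.52 = 2.6
1.68 - -0.92 = 2.6
Common difference d = 2.6.
First term a = -3.52.
Formula: S_i = -3.52 + 2.60*i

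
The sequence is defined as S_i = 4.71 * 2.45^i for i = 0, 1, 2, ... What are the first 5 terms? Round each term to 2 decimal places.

This is a geometric sequence.
i=0: S_0 = 4.71 * 2.45^0 = 4.71
i=1: S_1 = 4.71 * 2.45^1 ≈ 11.54
i=2: S_2 = 4.71 * 2.45^2 ≈ 28.27
i=3: S_3 = 4.71 * 2.45^3 ≈ 69.27
i=4: S_4 = 4.71 * 2.45^4 ≈ 169.7
The first 5 terms are: [4.71, 11.54, 28.27, 69.27, 169.7]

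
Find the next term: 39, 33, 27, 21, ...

Differences: 33 - 39 = -6
This is an arithmetic sequence with common difference d = -6.
Next term = 21 + -6 = 15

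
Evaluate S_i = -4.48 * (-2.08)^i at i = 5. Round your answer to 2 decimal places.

S_5 = -4.48 * (-2.08)^5 ≈ -4.48 * -38.9329 ≈ 174.42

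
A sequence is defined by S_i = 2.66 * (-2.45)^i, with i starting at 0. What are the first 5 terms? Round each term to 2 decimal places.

This is a geometric sequence.
i=0: S_0 = 2.66 * (-2.45)^0 = 2.66
i=1: S_1 = 2.66 * (-2.45)^1 ≈ -6.52
i=2: S_2 = 2.66 * (-2.45)^2 ≈ 15.97
i=3: S_3 = 2.66 * (-2.45)^3 ≈ -39.12
i=4: S_4 = 2.66 * (-2.45)^4 ≈ 95.84
The first 5 terms are: [2.66, -6.52, 15.97, -39.12, 95.84]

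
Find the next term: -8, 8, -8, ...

Ratios: 8 / -8 = -1.0
This is a geometric sequence with common ratio r = -1.
Next term = -8 * -1 = 8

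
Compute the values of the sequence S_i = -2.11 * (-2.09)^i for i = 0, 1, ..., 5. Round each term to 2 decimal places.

This is a geometric sequence.
i=0: S_0 = -2.11 * (-2.09)^0 = -2.11
i=1: S_1 = -2.11 * (-2.09)^1 ≈ 4.41
i=2: S_2 = -2.11 * (-2.09)^2 ≈ -9.22
i=3: S_3 = -2.11 * (-2.09)^3 ≈ 19.26
i=4: S_4 = -2.11 * (-2.09)^4 ≈ -40.26
i=5: S_5 = -2.11 * (-2.09)^5 ≈ 84.14
The first 6 terms are: [-2.11, 4.41, -9.22, 19.26, -40.26, 84.14]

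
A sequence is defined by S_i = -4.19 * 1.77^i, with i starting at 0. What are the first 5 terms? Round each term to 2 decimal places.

This is a geometric sequence.
i=0: S_0 = -4.19 * 1.77^0 = -4.19
i=1: S_1 = -4.19 * 1.77^1 ≈ -7.42
i=2: S_2 = -4.19 * 1.77^2 ≈ -13.13
i=3: S_3 = -4.19 * 1.77^3 ≈ -23.23
i=4: S_4 = -4.19 * 1.77^4 ≈ -41.13
The first 5 terms are: [-4.19, -7.42, -13.13, -23.23, -41.13]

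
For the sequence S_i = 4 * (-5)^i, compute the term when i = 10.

S_10 = 4 * (-5)^10 = 4 * 9765625 = 39062500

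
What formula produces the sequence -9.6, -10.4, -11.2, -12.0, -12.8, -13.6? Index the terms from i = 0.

Check differences: -10.4 - -9.6 = -0.8
-11.2 - -10.4 = -0.8
Common difference d = -0.8.
First term a = -9.6.
Formula: S_i = -9.60 - 0.80*i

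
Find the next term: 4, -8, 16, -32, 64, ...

Ratios: -8 / 4 = -2.0
This is a geometric sequence with common ratio r = -2.
Next term = 64 * -2 = -128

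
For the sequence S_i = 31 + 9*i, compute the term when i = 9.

S_9 = 31 + 9*9 = 31 + 81 = 112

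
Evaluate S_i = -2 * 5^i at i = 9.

S_9 = -2 * 5^9 = -2 * 1953125 = -3906250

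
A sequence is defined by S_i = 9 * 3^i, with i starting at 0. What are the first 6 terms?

This is a geometric sequence.
i=0: S_0 = 9 * 3^0 = 9
i=1: S_1 = 9 * 3^1 = 27
i=2: S_2 = 9 * 3^2 = 81
i=3: S_3 = 9 * 3^3 = 243
i=4: S_4 = 9 * 3^4 = 729
i=5: S_5 = 9 * 3^5 = 2187
The first 6 terms are: [9, 27, 81, 243, 729, 2187]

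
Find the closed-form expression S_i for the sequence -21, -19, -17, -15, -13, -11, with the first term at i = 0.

Check differences: -19 - -21 = 2
-17 - -19 = 2
Common difference d = 2.
First term a = -21.
Formula: S_i = -21 + 2*i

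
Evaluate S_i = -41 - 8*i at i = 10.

S_10 = -41 + -8*10 = -41 + -80 = -121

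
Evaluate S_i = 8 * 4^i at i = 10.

S_10 = 8 * 4^10 = 8 * 1048576 = 8388608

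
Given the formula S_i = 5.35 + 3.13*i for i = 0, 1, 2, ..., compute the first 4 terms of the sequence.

This is an arithmetic sequence.
i=0: S_0 = 5.35 + 3.13*0 = 5.35
i=1: S_1 = 5.35 + 3.13*1 = 8.48
i=2: S_2 = 5.35 + 3.13*2 = 11.61
i=3: S_3 = 5.35 + 3.13*3 = 14.74
The first 4 terms are: [5.35, 8.48, 11.61, 14.74]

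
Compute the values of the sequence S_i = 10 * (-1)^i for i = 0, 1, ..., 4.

This is a geometric sequence.
i=0: S_0 = 10 * (-1)^0 = 10
i=1: S_1 = 10 * (-1)^1 = -10
i=2: S_2 = 10 * (-1)^2 = 10
i=3: S_3 = 10 * (-1)^3 = -10
i=4: S_4 = 10 * (-1)^4 = 10
The first 5 terms are: [10, -10, 10, -10, 10]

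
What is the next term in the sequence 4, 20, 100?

Ratios: 20 / 4 = 5.0
This is a geometric sequence with common ratio r = 5.
Next term = 100 * 5 = 500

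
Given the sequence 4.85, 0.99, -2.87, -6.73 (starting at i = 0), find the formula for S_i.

Check differences: 0.99 - 4.85 = -3.86
-2.87 - 0.99 = -3.86
Common difference d = -3.86.
First term a = 4.85.
Formula: S_i = 4.85 - 3.86*i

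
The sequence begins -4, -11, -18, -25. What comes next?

Differences: -11 - -4 = -7
This is an arithmetic sequence with common difference d = -7.
Next term = -25 + -7 = -32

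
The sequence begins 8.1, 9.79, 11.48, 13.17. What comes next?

Differences: 9.79 - 8.1 = 1.69
This is an arithmetic sequence with common difference d = 1.69.
Next term = 13.17 + 1.69 = 14.86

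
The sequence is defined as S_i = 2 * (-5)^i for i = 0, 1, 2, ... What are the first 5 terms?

This is a geometric sequence.
i=0: S_0 = 2 * (-5)^0 = 2
i=1: S_1 = 2 * (-5)^1 = -10
i=2: S_2 = 2 * (-5)^2 = 50
i=3: S_3 = 2 * (-5)^3 = -250
i=4: S_4 = 2 * (-5)^4 = 1250
The first 5 terms are: [2, -10, 50, -250, 1250]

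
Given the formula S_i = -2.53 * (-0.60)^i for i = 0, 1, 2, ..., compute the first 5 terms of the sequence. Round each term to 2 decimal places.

This is a geometric sequence.
i=0: S_0 = -2.53 * (-0.6)^0 = -2.53
i=1: S_1 = -2.53 * (-0.6)^1 ≈ 1.52
i=2: S_2 = -2.53 * (-0.6)^2 ≈ -0.91
i=3: S_3 = -2.53 * (-0.6)^3 ≈ 0.55
i=4: S_4 = -2.53 * (-0.6)^4 ≈ -0.33
The first 5 terms are: [-2.53, 1.52, -0.91, 0.55, -0.33]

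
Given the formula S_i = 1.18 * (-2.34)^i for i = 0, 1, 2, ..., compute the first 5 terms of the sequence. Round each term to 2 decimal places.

This is a geometric sequence.
i=0: S_0 = 1.18 * (-2.34)^0 = 1.18
i=1: S_1 = 1.18 * (-2.34)^1 ≈ -2.76
i=2: S_2 = 1.18 * (-2.34)^2 ≈ 6.46
i=3: S_3 = 1.18 * (-2.34)^3 ≈ -15.12
i=4: S_4 = 1.18 * (-2.34)^4 ≈ 35.38
The first 5 terms are: [1.18, -2.76, 6.46, -15.12, 35.38]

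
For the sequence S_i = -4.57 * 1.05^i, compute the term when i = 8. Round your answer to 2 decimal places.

S_8 = -4.57 * 1.05^8 ≈ -4.57 * 1.4775 ≈ -6.75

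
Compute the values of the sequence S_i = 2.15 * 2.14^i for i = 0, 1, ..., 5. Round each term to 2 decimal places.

This is a geometric sequence.
i=0: S_0 = 2.15 * 2.14^0 = 2.15
i=1: S_1 = 2.15 * 2.14^1 ≈ 4.6
i=2: S_2 = 2.15 * 2.14^2 ≈ 9.85
i=3: S_3 = 2.15 * 2.14^3 ≈ 21.07
i=4: S_4 = 2.15 * 2.14^4 ≈ 45.09
i=5: S_5 = 2.15 * 2.14^5 ≈ 96.5
The first 6 terms are: [2.15, 4.6, 9.85, 21.07, 45.09, 96.5]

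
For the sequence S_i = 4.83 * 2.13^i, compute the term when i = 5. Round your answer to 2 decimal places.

S_5 = 4.83 * 2.13^5 ≈ 4.83 * 43.8428 ≈ 211.76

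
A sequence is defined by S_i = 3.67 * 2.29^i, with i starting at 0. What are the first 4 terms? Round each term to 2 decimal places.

This is a geometric sequence.
i=0: S_0 = 3.67 * 2.29^0 = 3.67
i=1: S_1 = 3.67 * 2.29^1 ≈ 8.4
i=2: S_2 = 3.67 * 2.29^2 ≈ 19.25
i=3: S_3 = 3.67 * 2.29^3 ≈ 44.07
The first 4 terms are: [3.67, 8.4, 19.25, 44.07]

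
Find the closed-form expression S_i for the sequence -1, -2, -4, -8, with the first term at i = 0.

Check ratios: -2 / -1 = 2.0
Common ratio r = 2.
First term a = -1.
Formula: S_i = -1 * 2^i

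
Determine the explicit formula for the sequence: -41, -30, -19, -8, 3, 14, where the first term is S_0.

Check differences: -30 - -41 = 11
-19 - -30 = 11
Common difference d = 11.
First term a = -41.
Formula: S_i = -41 + 11*i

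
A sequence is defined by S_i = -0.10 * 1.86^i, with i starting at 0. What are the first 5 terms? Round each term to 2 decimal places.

This is a geometric sequence.
i=0: S_0 = -0.1 * 1.86^0 = -0.1
i=1: S_1 = -0.1 * 1.86^1 ≈ -0.19
i=2: S_2 = -0.1 * 1.86^2 ≈ -0.35
i=3: S_3 = -0.1 * 1.86^3 ≈ -0.64
i=4: S_4 = -0.1 * 1.86^4 ≈ -1.2
The first 5 terms are: [-0.1, -0.19, -0.35, -0.64, -1.2]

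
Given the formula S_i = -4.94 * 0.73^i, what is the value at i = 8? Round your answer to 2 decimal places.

S_8 = -4.94 * 0.73^8 ≈ -4.94 * 0.0806 ≈ -0.4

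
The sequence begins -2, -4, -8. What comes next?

Ratios: -4 / -2 = 2.0
This is a geometric sequence with common ratio r = 2.
Next term = -8 * 2 = -16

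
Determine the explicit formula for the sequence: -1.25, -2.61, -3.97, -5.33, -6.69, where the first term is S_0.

Check differences: -2.61 - -1.25 = -1.36
-3.97 - -2.61 = -1.36
Common difference d = -1.36.
First term a = -1.25.
Formula: S_i = -1.25 - 1.36*i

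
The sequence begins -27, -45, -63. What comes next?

Differences: -45 - -27 = -18
This is an arithmetic sequence with common difference d = -18.
Next term = -63 + -18 = -81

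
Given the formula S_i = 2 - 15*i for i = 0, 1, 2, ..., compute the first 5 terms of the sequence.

This is an arithmetic sequence.
i=0: S_0 = 2 + -15*0 = 2
i=1: S_1 = 2 + -15*1 = -13
i=2: S_2 = 2 + -15*2 = -28
i=3: S_3 = 2 + -15*3 = -43
i=4: S_4 = 2 + -15*4 = -58
The first 5 terms are: [2, -13, -28, -43, -58]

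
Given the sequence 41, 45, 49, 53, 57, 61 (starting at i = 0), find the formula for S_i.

Check differences: 45 - 41 = 4
49 - 45 = 4
Common difference d = 4.
First term a = 41.
Formula: S_i = 41 + 4*i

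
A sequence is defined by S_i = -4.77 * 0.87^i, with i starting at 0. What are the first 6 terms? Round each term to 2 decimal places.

This is a geometric sequence.
i=0: S_0 = -4.77 * 0.87^0 = -4.77
i=1: S_1 = -4.77 * 0.87^1 ≈ -4.15
i=2: S_2 = -4.77 * 0.87^2 ≈ -3.61
i=3: S_3 = -4.77 * 0.87^3 ≈ -3.14
i=4: S_4 = -4.77 * 0.87^4 ≈ -2.73
i=5: S_5 = -4.77 * 0.87^5 ≈ -2.38
The first 6 terms are: [-4.77, -4.15, -3.61, -3.14, -2.73, -2.38]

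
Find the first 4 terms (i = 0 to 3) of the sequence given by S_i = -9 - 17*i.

This is an arithmetic sequence.
i=0: S_0 = -9 + -17*0 = -9
i=1: S_1 = -9 + -17*1 = -26
i=2: S_2 = -9 + -17*2 = -43
i=3: S_3 = -9 + -17*3 = -60
The first 4 terms are: [-9, -26, -43, -60]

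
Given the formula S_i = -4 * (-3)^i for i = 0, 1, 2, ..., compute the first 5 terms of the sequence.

This is a geometric sequence.
i=0: S_0 = -4 * (-3)^0 = -4
i=1: S_1 = -4 * (-3)^1 = 12
i=2: S_2 = -4 * (-3)^2 = -36
i=3: S_3 = -4 * (-3)^3 = 108
i=4: S_4 = -4 * (-3)^4 = -324
The first 5 terms are: [-4, 12, -36, 108, -324]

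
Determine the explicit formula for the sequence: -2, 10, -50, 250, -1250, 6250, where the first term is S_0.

Check ratios: 10 / -2 = -5.0
Common ratio r = -5.
First term a = -2.
Formula: S_i = -2 * (-5)^i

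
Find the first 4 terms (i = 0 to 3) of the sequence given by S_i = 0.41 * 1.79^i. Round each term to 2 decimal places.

This is a geometric sequence.
i=0: S_0 = 0.41 * 1.79^0 = 0.41
i=1: S_1 = 0.41 * 1.79^1 ≈ 0.73
i=2: S_2 = 0.41 * 1.79^2 ≈ 1.31
i=3: S_3 = 0.41 * 1.79^3 ≈ 2.35
The first 4 terms are: [0.41, 0.73, 1.31, 2.35]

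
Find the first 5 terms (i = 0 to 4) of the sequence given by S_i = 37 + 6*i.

This is an arithmetic sequence.
i=0: S_0 = 37 + 6*0 = 37
i=1: S_1 = 37 + 6*1 = 43
i=2: S_2 = 37 + 6*2 = 49
i=3: S_3 = 37 + 6*3 = 55
i=4: S_4 = 37 + 6*4 = 61
The first 5 terms are: [37, 43, 49, 55, 61]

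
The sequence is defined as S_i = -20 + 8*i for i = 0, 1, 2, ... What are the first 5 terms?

This is an arithmetic sequence.
i=0: S_0 = -20 + 8*0 = -20
i=1: S_1 = -20 + 8*1 = -12
i=2: S_2 = -20 + 8*2 = -4
i=3: S_3 = -20 + 8*3 = 4
i=4: S_4 = -20 + 8*4 = 12
The first 5 terms are: [-20, -12, -4, 4, 12]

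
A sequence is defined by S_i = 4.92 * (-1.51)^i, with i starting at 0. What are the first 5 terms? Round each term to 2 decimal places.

This is a geometric sequence.
i=0: S_0 = 4.92 * (-1.51)^0 = 4.92
i=1: S_1 = 4.92 * (-1.51)^1 ≈ -7.43
i=2: S_2 = 4.92 * (-1.51)^2 ≈ 11.22
i=3: S_3 = 4.92 * (-1.51)^3 ≈ -16.94
i=4: S_4 = 4.92 * (-1.51)^4 ≈ 25.58
The first 5 terms are: [4.92, -7.43, 11.22, -16.94, 25.58]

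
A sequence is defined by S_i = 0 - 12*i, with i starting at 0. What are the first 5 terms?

This is an arithmetic sequence.
i=0: S_0 = 0 + -12*0 = 0
i=1: S_1 = 0 + -12*1 = -12
i=2: S_2 = 0 + -12*2 = -24
i=3: S_3 = 0 + -12*3 = -36
i=4: S_4 = 0 + -12*4 = -48
The first 5 terms are: [0, -12, -24, -36, -48]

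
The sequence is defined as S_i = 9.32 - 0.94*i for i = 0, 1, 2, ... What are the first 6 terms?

This is an arithmetic sequence.
i=0: S_0 = 9.32 + -0.94*0 = 9.32
i=1: S_1 = 9.32 + -0.94*1 = 8.38
i=2: S_2 = 9.32 + -0.94*2 = 7.44
i=3: S_3 = 9.32 + -0.94*3 = 6.5
i=4: S_4 = 9.32 + -0.94*4 = 5.56
i=5: S_5 = 9.32 + -0.94*5 = 4.62
The first 6 terms are: [9.32, 8.38, 7.44, 6.5, 5.56, 4.62]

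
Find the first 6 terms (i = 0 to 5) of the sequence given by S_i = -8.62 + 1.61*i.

This is an arithmetic sequence.
i=0: S_0 = -8.62 + 1.61*0 = -8.62
i=1: S_1 = -8.62 + 1.61*1 = -7.01
i=2: S_2 = -8.62 + 1.61*2 = -5.4
i=3: S_3 = -8.62 + 1.61*3 = -3.79
i=4: S_4 = -8.62 + 1.61*4 = -2.18
i=5: S_5 = -8.62 + 1.61*5 = -0.57
The first 6 terms are: [-8.62, -7.01, -5.4, -3.79, -2.18, -0.57]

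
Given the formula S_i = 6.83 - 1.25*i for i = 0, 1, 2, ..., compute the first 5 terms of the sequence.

This is an arithmetic sequence.
i=0: S_0 = 6.83 + -1.25*0 = 6.83
i=1: S_1 = 6.83 + -1.25*1 = 5.58
i=2: S_2 = 6.83 + -1.25*2 = 4.33
i=3: S_3 = 6.83 + -1.25*3 = 3.08
i=4: S_4 = 6.83 + -1.25*4 = 1.83
The first 5 terms are: [6.83, 5.58, 4.33, 3.08, 1.83]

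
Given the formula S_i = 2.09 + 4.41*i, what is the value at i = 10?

S_10 = 2.09 + 4.41*10 = 2.09 + 44.1 = 46.19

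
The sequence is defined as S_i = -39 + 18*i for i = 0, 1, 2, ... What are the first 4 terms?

This is an arithmetic sequence.
i=0: S_0 = -39 + 18*0 = -39
i=1: S_1 = -39 + 18*1 = -21
i=2: S_2 = -39 + 18*2 = -3
i=3: S_3 = -39 + 18*3 = 15
The first 4 terms are: [-39, -21, -3, 15]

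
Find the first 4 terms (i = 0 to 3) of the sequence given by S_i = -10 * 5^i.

This is a geometric sequence.
i=0: S_0 = -10 * 5^0 = -10
i=1: S_1 = -10 * 5^1 = -50
i=2: S_2 = -10 * 5^2 = -250
i=3: S_3 = -10 * 5^3 = -1250
The first 4 terms are: [-10, -50, -250, -1250]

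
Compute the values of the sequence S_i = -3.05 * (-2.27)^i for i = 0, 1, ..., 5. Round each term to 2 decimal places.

This is a geometric sequence.
i=0: S_0 = -3.05 * (-2.27)^0 = -3.05
i=1: S_1 = -3.05 * (-2.27)^1 ≈ 6.92
i=2: S_2 = -3.05 * (-2.27)^2 ≈ -15.72
i=3: S_3 = -3.05 * (-2.27)^3 ≈ 35.68
i=4: S_4 = -3.05 * (-2.27)^4 ≈ -80.98
i=5: S_5 = -3.05 * (-2.27)^5 ≈ 183.84
The first 6 terms are: [-3.05, 6.92, -15.72, 35.68, -80.98, 183.84]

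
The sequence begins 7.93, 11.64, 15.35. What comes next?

Differences: 11.64 - 7.93 = 3.71
This is an arithmetic sequence with common difference d = 3.71.
Next term = 15.35 + 3.71 = 19.06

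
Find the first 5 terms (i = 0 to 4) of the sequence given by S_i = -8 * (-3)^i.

This is a geometric sequence.
i=0: S_0 = -8 * (-3)^0 = -8
i=1: S_1 = -8 * (-3)^1 = 24
i=2: S_2 = -8 * (-3)^2 = -72
i=3: S_3 = -8 * (-3)^3 = 216
i=4: S_4 = -8 * (-3)^4 = -648
The first 5 terms are: [-8, 24, -72, 216, -648]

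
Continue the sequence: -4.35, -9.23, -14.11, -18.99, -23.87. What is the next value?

Differences: -9.23 - -4.35 = -4.88
This is an arithmetic sequence with common difference d = -4.88.
Next term = -23.87 + -4.88 = -28.75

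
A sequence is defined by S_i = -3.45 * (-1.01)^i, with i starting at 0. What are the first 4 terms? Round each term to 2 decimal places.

This is a geometric sequence.
i=0: S_0 = -3.45 * (-1.01)^0 = -3.45
i=1: S_1 = -3.45 * (-1.01)^1 ≈ 3.48
i=2: S_2 = -3.45 * (-1.01)^2 ≈ -3.52
i=3: S_3 = -3.45 * (-1.01)^3 ≈ 3.55
The first 4 terms are: [-3.45, 3.48, -3.52, 3.55]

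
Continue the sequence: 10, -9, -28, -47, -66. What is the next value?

Differences: -9 - 10 = -19
This is an arithmetic sequence with common difference d = -19.
Next term = -66 + -19 = -85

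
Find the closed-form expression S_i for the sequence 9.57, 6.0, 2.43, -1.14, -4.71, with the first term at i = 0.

Check differences: 6.0 - 9.57 = -3.57
2.43 - 6.0 = -3.57
Common difference d = -3.57.
First term a = 9.57.
Formula: S_i = 9.57 - 3.57*i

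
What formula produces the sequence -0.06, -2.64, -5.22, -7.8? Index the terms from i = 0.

Check differences: -2.64 - -0.06 = -2.58
-5.22 - -2.64 = -2.58
Common difference d = -2.58.
First term a = -0.06.
Formula: S_i = -0.06 - 2.58*i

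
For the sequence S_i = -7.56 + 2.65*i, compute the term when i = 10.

S_10 = -7.56 + 2.65*10 = -7.56 + 26.5 = 18.94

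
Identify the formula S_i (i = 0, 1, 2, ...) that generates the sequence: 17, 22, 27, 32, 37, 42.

Check differences: 22 - 17 = 5
27 - 22 = 5
Common difference d = 5.
First term a = 17.
Formula: S_i = 17 + 5*i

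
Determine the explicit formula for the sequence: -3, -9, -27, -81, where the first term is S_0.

Check ratios: -9 / -3 = 3.0
Common ratio r = 3.
First term a = -3.
Formula: S_i = -3 * 3^i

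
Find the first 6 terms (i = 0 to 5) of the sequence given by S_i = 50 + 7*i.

This is an arithmetic sequence.
i=0: S_0 = 50 + 7*0 = 50
i=1: S_1 = 50 + 7*1 = 57
i=2: S_2 = 50 + 7*2 = 64
i=3: S_3 = 50 + 7*3 = 71
i=4: S_4 = 50 + 7*4 = 78
i=5: S_5 = 50 + 7*5 = 85
The first 6 terms are: [50, 57, 64, 71, 78, 85]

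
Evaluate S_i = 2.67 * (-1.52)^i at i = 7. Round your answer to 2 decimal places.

S_7 = 2.67 * (-1.52)^7 ≈ 2.67 * -18.7458 ≈ -50.05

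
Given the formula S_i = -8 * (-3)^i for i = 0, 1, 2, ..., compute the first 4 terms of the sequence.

This is a geometric sequence.
i=0: S_0 = -8 * (-3)^0 = -8
i=1: S_1 = -8 * (-3)^1 = 24
i=2: S_2 = -8 * (-3)^2 = -72
i=3: S_3 = -8 * (-3)^3 = 216
The first 4 terms are: [-8, 24, -72, 216]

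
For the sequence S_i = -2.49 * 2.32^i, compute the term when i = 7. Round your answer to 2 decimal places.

S_7 = -2.49 * 2.32^7 ≈ -2.49 * 361.7561 ≈ -900.77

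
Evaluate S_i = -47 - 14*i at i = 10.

S_10 = -47 + -14*10 = -47 + -140 = -187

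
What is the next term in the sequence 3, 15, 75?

Ratios: 15 / 3 = 5.0
This is a geometric sequence with common ratio r = 5.
Next term = 75 * 5 = 375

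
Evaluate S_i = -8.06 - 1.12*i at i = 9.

S_9 = -8.06 + -1.12*9 = -8.06 + -10.08 = -18.14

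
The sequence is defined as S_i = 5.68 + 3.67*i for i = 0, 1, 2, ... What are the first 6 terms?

This is an arithmetic sequence.
i=0: S_0 = 5.68 + 3.67*0 = 5.68
i=1: S_1 = 5.68 + 3.67*1 = 9.35
i=2: S_2 = 5.68 + 3.67*2 = 13.02
i=3: S_3 = 5.68 + 3.67*3 = 16.69
i=4: S_4 = 5.68 + 3.67*4 = 20.36
i=5: S_5 = 5.68 + 3.67*5 = 24.03
The first 6 terms are: [5.68, 9.35, 13.02, 16.69, 20.36, 24.03]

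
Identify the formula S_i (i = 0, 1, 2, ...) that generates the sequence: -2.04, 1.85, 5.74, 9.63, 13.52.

Check differences: 1.85 - -2.04 = 3.89
5.74 - 1.85 = 3.89
Common difference d = 3.89.
First term a = -2.04.
Formula: S_i = -2.04 + 3.89*i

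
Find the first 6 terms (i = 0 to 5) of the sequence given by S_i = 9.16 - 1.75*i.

This is an arithmetic sequence.
i=0: S_0 = 9.16 + -1.75*0 = 9.16
i=1: S_1 = 9.16 + -1.75*1 = 7.41
i=2: S_2 = 9.16 + -1.75*2 = 5.66
i=3: S_3 = 9.16 + -1.75*3 = 3.91
i=4: S_4 = 9.16 + -1.75*4 = 2.16
i=5: S_5 = 9.16 + -1.75*5 = 0.41
The first 6 terms are: [9.16, 7.41, 5.66, 3.91, 2.16, 0.41]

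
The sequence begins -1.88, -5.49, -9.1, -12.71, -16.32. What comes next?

Differences: -5.49 - -1.88 = -3.61
This is an arithmetic sequence with common difference d = -3.61.
Next term = -16.32 + -3.61 = -19.93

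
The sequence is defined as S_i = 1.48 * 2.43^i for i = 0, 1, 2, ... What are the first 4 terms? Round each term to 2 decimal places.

This is a geometric sequence.
i=0: S_0 = 1.48 * 2.43^0 = 1.48
i=1: S_1 = 1.48 * 2.43^1 ≈ 3.6
i=2: S_2 = 1.48 * 2.43^2 ≈ 8.74
i=3: S_3 = 1.48 * 2.43^3 ≈ 21.24
The first 4 terms are: [1.48, 3.6, 8.74, 21.24]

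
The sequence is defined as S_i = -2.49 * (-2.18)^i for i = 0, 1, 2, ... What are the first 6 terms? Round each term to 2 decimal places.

This is a geometric sequence.
i=0: S_0 = -2.49 * (-2.18)^0 = -2.49
i=1: S_1 = -2.49 * (-2.18)^1 ≈ 5.43
i=2: S_2 = -2.49 * (-2.18)^2 ≈ -11.83
i=3: S_3 = -2.49 * (-2.18)^3 ≈ 25.8
i=4: S_4 = -2.49 * (-2.18)^4 ≈ -56.24
i=5: S_5 = -2.49 * (-2.18)^5 ≈ 122.6
The first 6 terms are: [-2.49, 5.43, -11.83, 25.8, -56.24, 122.6]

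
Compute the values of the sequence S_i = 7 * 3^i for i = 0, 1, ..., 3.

This is a geometric sequence.
i=0: S_0 = 7 * 3^0 = 7
i=1: S_1 = 7 * 3^1 = 21
i=2: S_2 = 7 * 3^2 = 63
i=3: S_3 = 7 * 3^3 = 189
The first 4 terms are: [7, 21, 63, 189]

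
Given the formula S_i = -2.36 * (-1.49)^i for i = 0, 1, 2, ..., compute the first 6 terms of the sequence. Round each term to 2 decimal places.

This is a geometric sequence.
i=0: S_0 = -2.36 * (-1.49)^0 = -2.36
i=1: S_1 = -2.36 * (-1.49)^1 ≈ 3.52
i=2: S_2 = -2.36 * (-1.49)^2 ≈ -5.24
i=3: S_3 = -2.36 * (-1.49)^3 ≈ 7.81
i=4: S_4 = -2.36 * (-1.49)^4 ≈ -11.63
i=5: S_5 = -2.36 * (-1.49)^5 ≈ 17.33
The first 6 terms are: [-2.36, 3.52, -5.24, 7.81, -11.63, 17.33]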